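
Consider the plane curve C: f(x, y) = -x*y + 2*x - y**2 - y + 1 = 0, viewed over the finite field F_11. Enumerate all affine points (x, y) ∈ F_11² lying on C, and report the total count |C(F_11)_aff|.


Affine F_11-points: {(0, 3), (0, 7), (1, 1), (1, 8), (3, 9), (5, 0), (5, 5), (7, 4), (7, 10), (9, 6)}; count = 10.

For each of the 121 pairs (x, y) ∈ F_11², evaluate f(x, y) mod 11. Record the zeros.
  x = 0: [0↦1, 1↦10, 2↦6, 3↦0, 4↦3, 5↦4, 6↦3, 7↦0, 8↦6, 9↦10, 10↦1]  zeros at y ∈ {3, 7}
  x = 1: [0↦3, 1↦0, 2↦6, 3↦10, 4↦1, 5↦1, 6↦10, 7↦6, 8↦0, 9↦3, 10↦4]  zeros at y ∈ {1, 8}
  x = 2: [0↦5, 1↦1, 2↦6, 3↦9, 4↦10, 5↦9, 6↦6, 7↦1, 8↦5, 9↦7, 10↦7]  zeros at y ∈ ∅
  x = 3: [0↦7, 1↦2, 2↦6, 3↦8, 4↦8, 5↦6, 6↦2, 7↦7, 8↦10, 9↦0, 10↦10]  zeros at y ∈ {9}
  x = 4: [0↦9, 1↦3, 2↦6, 3↦7, 4↦6, 5↦3, 6↦9, 7↦2, 8↦4, 9↦4, 10↦2]  zeros at y ∈ ∅
  x = 5: [0↦0, 1↦4, 2↦6, 3↦6, 4↦4, 5↦0, 6↦5, 7↦8, 8↦9, 9↦8, 10↦5]  zeros at y ∈ {0, 5}
  x = 6: [0↦2, 1↦5, 2↦6, 3↦5, 4↦2, 5↦8, 6↦1, 7↦3, 8↦3, 9↦1, 10↦8]  zeros at y ∈ ∅
  x = 7: [0↦4, 1↦6, 2↦6, 3↦4, 4↦0, 5↦5, 6↦8, 7↦9, 8↦8, 9↦5, 10↦0]  zeros at y ∈ {4, 10}
  x = 8: [0↦6, 1↦7, 2↦6, 3↦3, 4↦9, 5↦2, 6↦4, 7↦4, 8↦2, 9↦9, 10↦3]  zeros at y ∈ ∅
  x = 9: [0↦8, 1↦8, 2↦6, 3↦2, 4↦7, 5↦10, 6↦0, 7↦10, 8↦7, 9↦2, 10↦6]  zeros at y ∈ {6}
  x = 10: [0↦10, 1↦9, 2↦6, 3↦1, 4↦5, 5↦7, 6↦7, 7↦5, 8↦1, 9↦6, 10↦9]  zeros at y ∈ ∅
Collecting zeros: affine points = {(0, 3), (0, 7), (1, 1), (1, 8), (3, 9), (5, 0), (5, 5), (7, 4), (7, 10), (9, 6)}.
Total count |C(F_11)_aff| = 10.


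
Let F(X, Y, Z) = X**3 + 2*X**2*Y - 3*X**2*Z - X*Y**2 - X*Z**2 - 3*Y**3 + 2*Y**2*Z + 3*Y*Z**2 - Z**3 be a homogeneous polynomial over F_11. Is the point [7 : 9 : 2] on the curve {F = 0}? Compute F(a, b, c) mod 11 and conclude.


F(7,9,2) ≡ 3 (mod 11); P is NOT on the curve.

Evaluate F(7, 9, 2) term-by-term (mod 11).
  X**3 ↦ 1·343·1·1 = 343
  2*X**2*Y ↦ 2·49·9·1 = 882
  -3*X**2*Z ↦ -3·49·1·2 = -294
  -X*Y**2 ↦ -1·7·81·1 = -567
  -X*Z**2 ↦ -1·7·1·4 = -28
  -3*Y**3 ↦ -3·1·729·1 = -2187
  2*Y**2*Z ↦ 2·1·81·2 = 324
  3*Y*Z**2 ↦ 3·1·9·4 = 108
  -Z**3 ↦ -1·1·1·8 = -8
Sum: F(7, 9, 2) = (343) + (882) + (-294) + (-567) + (-28) + (-2187) + (324) + (108) + (-8) = -1427.
Reducing mod 11: -1427 ≡ 3 (mod 11).
Since F(a, b, c) ≡ 3 ≠ 0 (mod 11), P does NOT lie on the curve.


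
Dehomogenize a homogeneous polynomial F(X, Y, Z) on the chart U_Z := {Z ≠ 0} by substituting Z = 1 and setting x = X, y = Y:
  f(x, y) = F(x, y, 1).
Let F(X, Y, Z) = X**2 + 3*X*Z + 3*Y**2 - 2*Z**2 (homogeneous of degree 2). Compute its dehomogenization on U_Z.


f(x, y) = x**2 + 3*x + 3*y**2 - 2

On U_Z we set Z = 1. Each monomial c·X^i·Y^j·Z^k in F becomes c·x^i·y^j·1^k = c·x^i·y^j.
Substituting Z = 1: F(X, Y, 1) = x**2 + 3*x + 3*y**2 - 2.
Note: deg(f) ≤ deg(F) = 2; strict inequality happens when F is divisible by Z (lost terms).


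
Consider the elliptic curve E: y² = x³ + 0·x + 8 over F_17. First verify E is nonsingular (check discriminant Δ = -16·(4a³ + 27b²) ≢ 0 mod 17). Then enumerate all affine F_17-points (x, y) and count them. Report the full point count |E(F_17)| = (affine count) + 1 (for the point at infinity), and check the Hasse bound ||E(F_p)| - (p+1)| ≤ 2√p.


Affine points = {(0, 5), (0, 12), (1, 3), (1, 14), (2, 4), (2, 13), (3, 1), (3, 16), (4, 2), (4, 15), (11, 8), (11, 9), (12, 6), (12, 11), (14, 7), (14, 10), (15, 0)}; affine count = 17; |E(F_17)| = 18.

Discriminant check: Δ ∝ 4a³ + 27b² = 4·0³ + 27·8² = 4·0 + 27·64 ≡ 11 (mod 17). Nonzero ⇒ E is nonsingular.
For each x ∈ F_17, compute rhs = x³ + 0·x + 8 mod 17, then count y ∈ F_17 with y² ≡ rhs.
  x = 0: rhs = 8, matching y values: 5, 12 (2 points).
  x = 1: rhs = 9, matching y values: 3, 14 (2 points).
  x = 2: rhs = 16, matching y values: 4, 13 (2 points).
  x = 3: rhs = 1, matching y values: 1, 16 (2 points).
  x = 4: rhs = 4, matching y values: 2, 15 (2 points).
  x = 5: rhs = 14, matching y values: none (0 points).
  x = 6: rhs = 3, matching y values: none (0 points).
  x = 7: rhs = 11, matching y values: none (0 points).
  x = 8: rhs = 10, matching y values: none (0 points).
  x = 9: rhs = 6, matching y values: none (0 points).
  x = 10: rhs = 5, matching y values: none (0 points).
  x = 11: rhs = 13, matching y values: 8, 9 (2 points).
  x = 12: rhs = 2, matching y values: 6, 11 (2 points).
  x = 13: rhs = 12, matching y values: none (0 points).
  x = 14: rhs = 15, matching y values: 7, 10 (2 points).
  x = 15: rhs = 0, matching y values: 0 (1 points).
  x = 16: rhs = 7, matching y values: none (0 points).
Total affine count: 17.
Full point count |E(F_17)| = 17 + 1 = 18.
Hasse bound: |18 − (17+1)| = |0| = 0 ≤ 2√17 ≈ 8.2462 ✓.


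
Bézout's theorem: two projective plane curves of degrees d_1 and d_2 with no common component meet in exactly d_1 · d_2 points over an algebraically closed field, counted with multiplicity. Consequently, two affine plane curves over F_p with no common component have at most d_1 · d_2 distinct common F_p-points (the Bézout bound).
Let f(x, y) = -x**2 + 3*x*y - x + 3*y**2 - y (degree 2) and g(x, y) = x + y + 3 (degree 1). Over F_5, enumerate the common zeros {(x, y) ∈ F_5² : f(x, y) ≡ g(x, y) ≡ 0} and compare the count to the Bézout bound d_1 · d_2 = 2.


Common zeros: {(0, 2), (4, 3)}; count = 2; Bézout bound = 2.

deg(f) = 2, deg(g) = 1, so Bézout bound = 2.
Scan x ∈ F_5. For each x, list the y ∈ F_5 with f(x, y) ≡ 0 and those with g(x, y) ≡ 0 (mod 5); the common zeros in that column are the intersection.
  x = 0: f ≡ 0 at y ∈ {0, 2}; g ≡ 0 at y ∈ {2}; common: {2}.
  x = 1: f ≡ 0 at y ∈ ∅; g ≡ 0 at y ∈ {1}; common: ∅.
  x = 2: f ≡ 0 at y ∈ ∅; g ≡ 0 at y ∈ {0}; common: ∅.
  x = 3: f ≡ 0 at y ∈ ∅; g ≡ 0 at y ∈ {4}; common: ∅.
  x = 4: f ≡ 0 at y ∈ {0, 3}; g ≡ 0 at y ∈ {3}; common: {3}.
Collecting: common zeros = {(0, 2), (4, 3)}, so the count is 2.
Comparison with the Bézout bound: 2 ≤ 2 = deg(f)·deg(g), as expected for curves with no common component (the bound is attained).


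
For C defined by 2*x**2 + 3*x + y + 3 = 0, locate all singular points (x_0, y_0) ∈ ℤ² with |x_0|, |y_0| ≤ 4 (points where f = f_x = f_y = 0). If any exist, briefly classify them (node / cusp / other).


No singular points in the scanned grid; C is smooth there.

Compute partial derivatives:
  f_x = 4*x + 3.
  f_y = 1.
f_y = 1 is a nonzero constant, so f_y never vanishes: no point (x, y) can satisfy f = f_x = f_y = 0. In particular no (x, y) ∈ {−4, ..., 4}² is singular; the curve is smooth.


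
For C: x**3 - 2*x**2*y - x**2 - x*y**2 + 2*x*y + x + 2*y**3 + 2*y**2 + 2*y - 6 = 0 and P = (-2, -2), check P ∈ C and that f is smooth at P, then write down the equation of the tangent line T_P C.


Tangent line at P: -7*x - 2*y - 18 = 0.

Step 1: f(-2, -2) = 0, so P lies on C.
Step 2: partial derivatives
  f_x(x, y) = 3*x**2 - 4*x*y - 2*x - y**2 + 2*y + 1, f_y(x, y) = -2*x**2 - 2*x*y + 2*x + 6*y**2 + 4*y + 2.
  f_x(P) = -7, f_y(P) = -2 (gradient nonzero, so P is smooth).
Step 3: tangent line at P: -7·(x − -2) + -2·(y − -2) = 0.
Expanding: -7*x - 2*y - 18 = 0.


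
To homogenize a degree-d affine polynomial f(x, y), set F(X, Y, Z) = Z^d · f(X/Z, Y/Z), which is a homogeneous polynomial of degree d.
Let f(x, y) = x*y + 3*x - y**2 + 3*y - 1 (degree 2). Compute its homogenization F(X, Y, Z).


F(X, Y, Z) = X*Y + 3*X*Z - Y**2 + 3*Y*Z - Z**2

deg(f) = 2.
Substitute x = X/Z, y = Y/Z into f, then multiply by Z^2.
  monomial 1·x^1·y^1 ↦ 1·X^1·Y^1·Z^0.
  monomial 3·x^1·y^0 ↦ 3·X^1·Y^0·Z^1.
  monomial -1·x^0·y^2 ↦ -1·X^0·Y^2·Z^0.
  monomial 3·x^0·y^1 ↦ 3·X^0·Y^1·Z^1.
  monomial -1·x^0·y^0 ↦ -1·X^0·Y^0·Z^2.
Collecting: F(X, Y, Z) = X*Y + 3*X*Z - Y**2 + 3*Y*Z - Z**2.


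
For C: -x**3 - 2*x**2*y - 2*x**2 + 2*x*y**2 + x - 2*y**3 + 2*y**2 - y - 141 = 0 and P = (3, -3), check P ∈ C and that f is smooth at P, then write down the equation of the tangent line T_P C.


Tangent line at P: 16*x - 121*y - 411 = 0.

Step 1: f(3, -3) = 0, so P lies on C.
Step 2: partial derivatives
  f_x(x, y) = -3*x**2 - 4*x*y - 4*x + 2*y**2 + 1, f_y(x, y) = -2*x**2 + 4*x*y - 6*y**2 + 4*y - 1.
  f_x(P) = 16, f_y(P) = -121 (gradient nonzero, so P is smooth).
Step 3: tangent line at P: 16·(x − 3) + -121·(y − -3) = 0.
Expanding: 16*x - 121*y - 411 = 0.


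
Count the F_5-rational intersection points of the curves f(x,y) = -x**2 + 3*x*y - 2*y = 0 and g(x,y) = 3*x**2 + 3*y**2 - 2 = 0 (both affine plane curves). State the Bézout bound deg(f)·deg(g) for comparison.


Common zeros: ∅; count = 0; Bézout bound = 4.

deg(f) = 2, deg(g) = 2, so Bézout bound = 4.
Scan x ∈ F_5. For each x, list the y ∈ F_5 with f(x, y) ≡ 0 and those with g(x, y) ≡ 0 (mod 5); the common zeros in that column are the intersection.
  x = 0: f ≡ 0 at y ∈ {0}; g ≡ 0 at y ∈ {2, 3}; common: ∅.
  x = 1: f ≡ 0 at y ∈ {1}; g ≡ 0 at y ∈ ∅; common: ∅.
  x = 2: f ≡ 0 at y ∈ {1}; g ≡ 0 at y ∈ {0}; common: ∅.
  x = 3: f ≡ 0 at y ∈ {2}; g ≡ 0 at y ∈ {0}; common: ∅.
  x = 4: f ≡ 0 at y ∈ ∅; g ≡ 0 at y ∈ ∅; common: ∅.
Collecting: common zeros = ∅, so the count is 0.
Comparison with the Bézout bound: 0 ≤ 4 = deg(f)·deg(g), as expected for curves with no common component (the affine F_5-count falls short of the bound because intersections may lie at infinity, over extension fields, or carry multiplicity).


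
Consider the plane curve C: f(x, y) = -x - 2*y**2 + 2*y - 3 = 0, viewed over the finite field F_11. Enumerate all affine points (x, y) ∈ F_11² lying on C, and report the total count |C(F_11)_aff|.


Affine F_11-points: {(1, 5), (1, 7), (3, 6), (4, 2), (4, 10), (6, 4), (6, 8), (7, 3), (7, 9), (8, 0), (8, 1)}; count = 11.

For each of the 121 pairs (x, y) ∈ F_11², evaluate f(x, y) mod 11. Record the zeros.
  x = 0: [0↦8, 1↦8, 2↦4, 3↦7, 4↦6, 5↦1, 6↦3, 7↦1, 8↦6, 9↦7, 10↦4]  zeros at y ∈ ∅
  x = 1: [0↦7, 1↦7, 2↦3, 3↦6, 4↦5, 5↦0, 6↦2, 7↦0, 8↦5, 9↦6, 10↦3]  zeros at y ∈ {5, 7}
  x = 2: [0↦6, 1↦6, 2↦2, 3↦5, 4↦4, 5↦10, 6↦1, 7↦10, 8↦4, 9↦5, 10↦2]  zeros at y ∈ ∅
  x = 3: [0↦5, 1↦5, 2↦1, 3↦4, 4↦3, 5↦9, 6↦0, 7↦9, 8↦3, 9↦4, 10↦1]  zeros at y ∈ {6}
  x = 4: [0↦4, 1↦4, 2↦0, 3↦3, 4↦2, 5↦8, 6↦10, 7↦8, 8↦2, 9↦3, 10↦0]  zeros at y ∈ {2, 10}
  x = 5: [0↦3, 1↦3, 2↦10, 3↦2, 4↦1, 5↦7, 6↦9, 7↦7, 8↦1, 9↦2, 10↦10]  zeros at y ∈ ∅
  x = 6: [0↦2, 1↦2, 2↦9, 3↦1, 4↦0, 5↦6, 6↦8, 7↦6, 8↦0, 9↦1, 10↦9]  zeros at y ∈ {4, 8}
  x = 7: [0↦1, 1↦1, 2↦8, 3↦0, 4↦10, 5↦5, 6↦7, 7↦5, 8↦10, 9↦0, 10↦8]  zeros at y ∈ {3, 9}
  x = 8: [0↦0, 1↦0, 2↦7, 3↦10, 4↦9, 5↦4, 6↦6, 7↦4, 8↦9, 9↦10, 10↦7]  zeros at y ∈ {0, 1}
  x = 9: [0↦10, 1↦10, 2↦6, 3↦9, 4↦8, 5↦3, 6↦5, 7↦3, 8↦8, 9↦9, 10↦6]  zeros at y ∈ ∅
  x = 10: [0↦9, 1↦9, 2↦5, 3↦8, 4↦7, 5↦2, 6↦4, 7↦2, 8↦7, 9↦8, 10↦5]  zeros at y ∈ ∅
Collecting zeros: affine points = {(1, 5), (1, 7), (3, 6), (4, 2), (4, 10), (6, 4), (6, 8), (7, 3), (7, 9), (8, 0), (8, 1)}.
Total count |C(F_11)_aff| = 11.


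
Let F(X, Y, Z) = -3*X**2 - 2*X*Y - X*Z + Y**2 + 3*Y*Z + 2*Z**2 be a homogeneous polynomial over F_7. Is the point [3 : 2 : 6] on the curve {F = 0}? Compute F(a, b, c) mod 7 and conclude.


F(3,2,6) ≡ 6 (mod 7); P is NOT on the curve.

Evaluate F(3, 2, 6) term-by-term (mod 7).
  -3*X**2 ↦ -3·9·1·1 = -27
  -2*X*Y ↦ -2·3·2·1 = -12
  -X*Z ↦ -1·3·1·6 = -18
  Y**2 ↦ 1·1·4·1 = 4
  3*Y*Z ↦ 3·1·2·6 = 36
  2*Z**2 ↦ 2·1·1·36 = 72
Sum: F(3, 2, 6) = (-27) + (-12) + (-18) + (4) + (36) + (72) = 55.
Reducing mod 7: 55 ≡ 6 (mod 7).
Since F(a, b, c) ≡ 6 ≠ 0 (mod 7), P does NOT lie on the curve.


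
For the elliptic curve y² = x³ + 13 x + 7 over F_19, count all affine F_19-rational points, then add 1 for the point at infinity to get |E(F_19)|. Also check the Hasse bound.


Affine points = {(0, 8), (0, 11), (3, 4), (3, 15), (4, 3), (4, 16), (5, 8), (5, 11), (6, 4), (6, 15), (7, 2), (7, 17), (9, 6), (9, 13), (10, 4), (10, 15), (13, 6), (13, 13), (14, 8), (14, 11), (15, 9), (15, 10), (16, 6), (16, 13), (17, 7), (17, 12)}; affine count = 26; |E(F_19)| = 27.

Discriminant check: Δ ∝ 4a³ + 27b² = 4·13³ + 27·7² = 4·2197 + 27·49 ≡ 3 (mod 19). Nonzero ⇒ E is nonsingular.
For each x ∈ F_19, compute rhs = x³ + 13·x + 7 mod 19, then count y ∈ F_19 with y² ≡ rhs.
  x = 0: rhs = 7, matching y values: 8, 11 (2 points).
  x = 1: rhs = 2, matching y values: none (0 points).
  x = 2: rhs = 3, matching y values: none (0 points).
  x = 3: rhs = 16, matching y values: 4, 15 (2 points).
  x = 4: rhs = 9, matching y values: 3, 16 (2 points).
  x = 5: rhs = 7, matching y values: 8, 11 (2 points).
  x = 6: rhs = 16, matching y values: 4, 15 (2 points).
  x = 7: rhs = 4, matching y values: 2, 17 (2 points).
  x = 8: rhs = 15, matching y values: none (0 points).
  x = 9: rhs = 17, matching y values: 6, 13 (2 points).
  x = 10: rhs = 16, matching y values: 4, 15 (2 points).
  x = 11: rhs = 18, matching y values: none (0 points).
  x = 12: rhs = 10, matching y values: none (0 points).
  x = 13: rhs = 17, matching y values: 6, 13 (2 points).
  x = 14: rhs = 7, matching y values: 8, 11 (2 points).
  x = 15: rhs = 5, matching y values: 9, 10 (2 points).
  x = 16: rhs = 17, matching y values: 6, 13 (2 points).
  x = 17: rhs = 11, matching y values: 7, 12 (2 points).
  x = 18: rhs = 12, matching y values: none (0 points).
Total affine count: 26.
Full point count |E(F_19)| = 26 + 1 = 27.
Hasse bound: |27 − (19+1)| = |7| = 7 ≤ 2√19 ≈ 8.7178 ✓.


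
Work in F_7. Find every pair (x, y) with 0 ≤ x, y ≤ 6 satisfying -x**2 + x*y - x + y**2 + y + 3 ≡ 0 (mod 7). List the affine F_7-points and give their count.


Affine F_7-points: {(1, 6), (2, 2), (4, 3), (4, 6), (5, 3), (5, 5), (6, 2), (6, 5)}; count = 8.

For each of the 49 pairs (x, y) ∈ F_7², evaluate f(x, y) mod 7. Record the zeros.
  x = 0: [0↦3, 1↦5, 2↦2, 3↦1, 4↦2, 5↦5, 6↦3]  zeros at y ∈ ∅
  x = 1: [0↦1, 1↦4, 2↦2, 3↦2, 4↦4, 5↦1, 6↦0]  zeros at y ∈ {6}
  x = 2: [0↦4, 1↦1, 2↦0, 3↦1, 4↦4, 5↦2, 6↦2]  zeros at y ∈ {2}
  x = 3: [0↦5, 1↦3, 2↦3, 3↦5, 4↦2, 5↦1, 6↦2]  zeros at y ∈ ∅
  x = 4: [0↦4, 1↦3, 2↦4, 3↦0, 4↦5, 5↦5, 6↦0]  zeros at y ∈ {3, 6}
  x = 5: [0↦1, 1↦1, 2↦3, 3↦0, 4↦6, 5↦0, 6↦3]  zeros at y ∈ {3, 5}
  x = 6: [0↦3, 1↦4, 2↦0, 3↦5, 4↦5, 5↦0, 6↦4]  zeros at y ∈ {2, 5}
Collecting zeros: affine points = {(1, 6), (2, 2), (4, 3), (4, 6), (5, 3), (5, 5), (6, 2), (6, 5)}.
Total count |C(F_7)_aff| = 8.


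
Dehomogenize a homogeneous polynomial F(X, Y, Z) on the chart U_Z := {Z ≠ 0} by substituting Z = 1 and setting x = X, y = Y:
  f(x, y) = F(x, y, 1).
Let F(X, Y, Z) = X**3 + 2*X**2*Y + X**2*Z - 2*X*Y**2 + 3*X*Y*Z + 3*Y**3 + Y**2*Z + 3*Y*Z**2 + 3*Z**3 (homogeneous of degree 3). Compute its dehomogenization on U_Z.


f(x, y) = x**3 + 2*x**2*y + x**2 - 2*x*y**2 + 3*x*y + 3*y**3 + y**2 + 3*y + 3

On U_Z we set Z = 1. Each monomial c·X^i·Y^j·Z^k in F becomes c·x^i·y^j·1^k = c·x^i·y^j.
Substituting Z = 1: F(X, Y, 1) = x**3 + 2*x**2*y + x**2 - 2*x*y**2 + 3*x*y + 3*y**3 + y**2 + 3*y + 3.
Note: deg(f) ≤ deg(F) = 3; strict inequality happens when F is divisible by Z (lost terms).


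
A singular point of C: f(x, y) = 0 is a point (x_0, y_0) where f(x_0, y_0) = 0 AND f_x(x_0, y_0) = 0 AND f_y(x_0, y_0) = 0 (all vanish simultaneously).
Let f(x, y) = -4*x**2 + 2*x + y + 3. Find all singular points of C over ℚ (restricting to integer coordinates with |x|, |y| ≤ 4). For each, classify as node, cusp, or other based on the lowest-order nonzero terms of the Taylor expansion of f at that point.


No singular points in the scanned grid; C is smooth there.

Compute partial derivatives:
  f_x = 2 - 8*x.
  f_y = 1.
f_y = 1 is a nonzero constant, so f_y never vanishes: no point (x, y) can satisfy f = f_x = f_y = 0. In particular no (x, y) ∈ {−4, ..., 4}² is singular; the curve is smooth.


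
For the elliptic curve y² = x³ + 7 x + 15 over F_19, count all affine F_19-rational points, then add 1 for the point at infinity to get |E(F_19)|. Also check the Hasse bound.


Affine points = {(1, 2), (1, 17), (3, 5), (3, 14), (5, 2), (5, 17), (6, 8), (6, 11), (9, 3), (9, 16), (11, 6), (11, 13), (13, 2), (13, 17), (14, 8), (14, 11), (16, 9), (16, 10), (18, 8), (18, 11)}; affine count = 20; |E(F_19)| = 21.

Discriminant check: Δ ∝ 4a³ + 27b² = 4·7³ + 27·15² = 4·343 + 27·225 ≡ 18 (mod 19). Nonzero ⇒ E is nonsingular.
For each x ∈ F_19, compute rhs = x³ + 7·x + 15 mod 19, then count y ∈ F_19 with y² ≡ rhs.
  x = 0: rhs = 15, matching y values: none (0 points).
  x = 1: rhs = 4, matching y values: 2, 17 (2 points).
  x = 2: rhs = 18, matching y values: none (0 points).
  x = 3: rhs = 6, matching y values: 5, 14 (2 points).
  x = 4: rhs = 12, matching y values: none (0 points).
  x = 5: rhs = 4, matching y values: 2, 17 (2 points).
  x = 6: rhs = 7, matching y values: 8, 11 (2 points).
  x = 7: rhs = 8, matching y values: none (0 points).
  x = 8: rhs = 13, matching y values: none (0 points).
  x = 9: rhs = 9, matching y values: 3, 16 (2 points).
  x = 10: rhs = 2, matching y values: none (0 points).
  x = 11: rhs = 17, matching y values: 6, 13 (2 points).
  x = 12: rhs = 3, matching y values: none (0 points).
  x = 13: rhs = 4, matching y values: 2, 17 (2 points).
  x = 14: rhs = 7, matching y values: 8, 11 (2 points).
  x = 15: rhs = 18, matching y values: none (0 points).
  x = 16: rhs = 5, matching y values: 9, 10 (2 points).
  x = 17: rhs = 12, matching y values: none (0 points).
  x = 18: rhs = 7, matching y values: 8, 11 (2 points).
Total affine count: 20.
Full point count |E(F_19)| = 20 + 1 = 21.
Hasse bound: |21 − (19+1)| = |1| = 1 ≤ 2√19 ≈ 8.7178 ✓.


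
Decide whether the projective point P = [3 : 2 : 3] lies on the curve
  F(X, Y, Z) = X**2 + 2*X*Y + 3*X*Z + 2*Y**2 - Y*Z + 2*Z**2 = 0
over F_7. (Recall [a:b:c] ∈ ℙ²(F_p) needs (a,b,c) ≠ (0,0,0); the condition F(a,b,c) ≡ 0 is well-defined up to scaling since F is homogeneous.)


F(3,2,3) ≡ 5 (mod 7); P is NOT on the curve.

Evaluate F(3, 2, 3) term-by-term (mod 7).
  X**2 ↦ 1·9·1·1 = 9
  2*X*Y ↦ 2·3·2·1 = 12
  3*X*Z ↦ 3·3·1·3 = 27
  2*Y**2 ↦ 2·1·4·1 = 8
  -Y*Z ↦ -1·1·2·3 = -6
  2*Z**2 ↦ 2·1·1·9 = 18
Sum: F(3, 2, 3) = (9) + (12) + (27) + (8) + (-6) + (18) = 68.
Reducing mod 7: 68 ≡ 5 (mod 7).
Since F(a, b, c) ≡ 5 ≠ 0 (mod 7), P does NOT lie on the curve.


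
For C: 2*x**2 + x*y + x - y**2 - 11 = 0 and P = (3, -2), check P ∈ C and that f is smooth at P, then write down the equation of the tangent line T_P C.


Tangent line at P: 11*x + 7*y - 19 = 0.

Step 1: f(3, -2) = 0, so P lies on C.
Step 2: partial derivatives
  f_x(x, y) = 4*x + y + 1, f_y(x, y) = x - 2*y.
  f_x(P) = 11, f_y(P) = 7 (gradient nonzero, so P is smooth).
Step 3: tangent line at P: 11·(x − 3) + 7·(y − -2) = 0.
Expanding: 11*x + 7*y - 19 = 0.


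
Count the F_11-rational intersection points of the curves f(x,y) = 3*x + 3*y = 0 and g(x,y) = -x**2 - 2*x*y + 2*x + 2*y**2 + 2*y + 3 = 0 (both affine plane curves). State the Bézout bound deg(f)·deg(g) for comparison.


Common zeros: ∅; count = 0; Bézout bound = 2.

deg(f) = 1, deg(g) = 2, so Bézout bound = 2.
Scan x ∈ F_11. For each x, list the y ∈ F_11 with f(x, y) ≡ 0 and those with g(x, y) ≡ 0 (mod 11); the common zeros in that column are the intersection.
  x = 0: f ≡ 0 at y ∈ {0}; g ≡ 0 at y ∈ ∅; common: ∅.
  x = 1: f ≡ 0 at y ∈ {10}; g ≡ 0 at y ∈ {3, 8}; common: ∅.
  x = 2: f ≡ 0 at y ∈ {9}; g ≡ 0 at y ∈ ∅; common: ∅.
  x = 3: f ≡ 0 at y ∈ {8}; g ≡ 0 at y ∈ {0, 2}; common: ∅.
  x = 4: f ≡ 0 at y ∈ {7}; g ≡ 0 at y ∈ ∅; common: ∅.
  x = 5: f ≡ 0 at y ∈ {6}; g ≡ 0 at y ∈ ∅; common: ∅.
  x = 6: f ≡ 0 at y ∈ {5}; g ≡ 0 at y ∈ {2, 3}; common: ∅.
  x = 7: f ≡ 0 at y ∈ {4}; g ≡ 0 at y ∈ {8, 9}; common: ∅.
  x = 8: f ≡ 0 at y ∈ {3}; g ≡ 0 at y ∈ ∅; common: ∅.
  x = 9: f ≡ 0 at y ∈ {2}; g ≡ 0 at y ∈ ∅; common: ∅.
  x = 10: f ≡ 0 at y ∈ {1}; g ≡ 0 at y ∈ {0, 9}; common: ∅.
Collecting: common zeros = ∅, so the count is 0.
Comparison with the Bézout bound: 0 ≤ 2 = deg(f)·deg(g), as expected for curves with no common component (the affine F_11-count falls short of the bound because intersections may lie at infinity, over extension fields, or carry multiplicity).


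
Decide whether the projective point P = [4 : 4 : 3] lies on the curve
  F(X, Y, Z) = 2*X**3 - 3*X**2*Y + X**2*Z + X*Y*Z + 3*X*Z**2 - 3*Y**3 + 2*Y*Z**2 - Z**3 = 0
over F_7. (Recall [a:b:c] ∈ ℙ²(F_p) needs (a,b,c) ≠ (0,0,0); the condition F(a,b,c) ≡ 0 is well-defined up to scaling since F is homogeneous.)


F(4,4,3) ≡ 0 (mod 7); P is on the curve.

Evaluate F(4, 4, 3) term-by-term (mod 7).
  2*X**3 ↦ 2·64·1·1 = 128
  -3*X**2*Y ↦ -3·16·4·1 = -192
  X**2*Z ↦ 1·16·1·3 = 48
  X*Y*Z ↦ 1·4·4·3 = 48
  3*X*Z**2 ↦ 3·4·1·9 = 108
  -3*Y**3 ↦ -3·1·64·1 = -192
  2*Y*Z**2 ↦ 2·1·4·9 = 72
  -Z**3 ↦ -1·1·1·27 = -27
Sum: F(4, 4, 3) = (128) + (-192) + (48) + (48) + (108) + (-192) + (72) + (-27) = -7.
Reducing mod 7: -7 ≡ 0 (mod 7).
Since F(a, b, c) ≡ 0 (mod 7), P lies on the curve.


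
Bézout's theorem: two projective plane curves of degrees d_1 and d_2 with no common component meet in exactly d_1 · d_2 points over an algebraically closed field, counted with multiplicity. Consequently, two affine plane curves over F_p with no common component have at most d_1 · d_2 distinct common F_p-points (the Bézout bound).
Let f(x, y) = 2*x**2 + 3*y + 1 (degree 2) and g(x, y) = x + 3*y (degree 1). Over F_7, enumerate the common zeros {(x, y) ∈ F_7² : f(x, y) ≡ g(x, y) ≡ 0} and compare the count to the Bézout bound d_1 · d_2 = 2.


Common zeros: {(2, 4)}; count = 1; Bézout bound = 2.

deg(f) = 2, deg(g) = 1, so Bézout bound = 2.
Scan x ∈ F_7. For each x, list the y ∈ F_7 with f(x, y) ≡ 0 and those with g(x, y) ≡ 0 (mod 7); the common zeros in that column are the intersection.
  x = 0: f ≡ 0 at y ∈ {2}; g ≡ 0 at y ∈ {0}; common: ∅.
  x = 1: f ≡ 0 at y ∈ {6}; g ≡ 0 at y ∈ {2}; common: ∅.
  x = 2: f ≡ 0 at y ∈ {4}; g ≡ 0 at y ∈ {4}; common: {4}.
  x = 3: f ≡ 0 at y ∈ {3}; g ≡ 0 at y ∈ {6}; common: ∅.
  x = 4: f ≡ 0 at y ∈ {3}; g ≡ 0 at y ∈ {1}; common: ∅.
  x = 5: f ≡ 0 at y ∈ {4}; g ≡ 0 at y ∈ {3}; common: ∅.
  x = 6: f ≡ 0 at y ∈ {6}; g ≡ 0 at y ∈ {5}; common: ∅.
Collecting: common zeros = {(2, 4)}, so the count is 1.
Comparison with the Bézout bound: 1 ≤ 2 = deg(f)·deg(g), as expected for curves with no common component (the affine F_7-count falls short of the bound because intersections may lie at infinity, over extension fields, or carry multiplicity).


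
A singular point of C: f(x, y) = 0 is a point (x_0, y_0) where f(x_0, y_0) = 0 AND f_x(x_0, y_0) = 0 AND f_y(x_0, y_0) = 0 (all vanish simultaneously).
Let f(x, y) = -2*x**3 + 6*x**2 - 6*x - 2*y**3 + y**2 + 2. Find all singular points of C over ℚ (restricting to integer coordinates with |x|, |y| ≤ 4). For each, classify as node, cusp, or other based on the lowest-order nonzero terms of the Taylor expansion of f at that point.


Singular points: {(1, 0)}; classification: cusp.

Compute partial derivatives:
  f_x = -6*x**2 + 12*x - 6.
  f_y = -6*y**2 + 2*y.
Scan x_0 ∈ {−4, ..., 4}. For each x_0, f_y(x_0, y) is a polynomial in y; find its integer roots y ∈ {−4, ..., 4}, then test f_x and f at those candidates.
  x = -4: f_y(-4, y) = -6*y**2 + 2*y; vanishes at y ∈ {0}. (-4, 0): f_x = -150 ≠ 0.
  x = -3: f_y(-3, y) = -6*y**2 + 2*y; vanishes at y ∈ {0}. (-3, 0): f_x = -96 ≠ 0.
  x = -2: f_y(-2, y) = -6*y**2 + 2*y; vanishes at y ∈ {0}. (-2, 0): f_x = -54 ≠ 0.
  x = -1: f_y(-1, y) = -6*y**2 + 2*y; vanishes at y ∈ {0}. (-1, 0): f_x = -24 ≠ 0.
  x = 0: f_y(0, y) = -6*y**2 + 2*y; vanishes at y ∈ {0}. (0, 0): f_x = -6 ≠ 0.
  x = 1: f_y(1, y) = -6*y**2 + 2*y; vanishes at y ∈ {0}. (1, 0): f_x = 0, f = 0 — SINGULAR.
  x = 2: f_y(2, y) = -6*y**2 + 2*y; vanishes at y ∈ {0}. (2, 0): f_x = -6 ≠ 0.
  x = 3: f_y(3, y) = -6*y**2 + 2*y; vanishes at y ∈ {0}. (3, 0): f_x = -24 ≠ 0.
  x = 4: f_y(4, y) = -6*y**2 + 2*y; vanishes at y ∈ {0}. (4, 0): f_x = -54 ≠ 0.
Only singular point on the grid: (1, 0).
Classify: substitute x = 1 + u, y = 0 + v and expand: f = -2*u**3 - 2*v**3 + v**2.
No constant or linear terms (consistent with a singular point). Quadratic part: v**2. Cubic part: -2*u**3 - 2*v**3.
The quadratic part v**2 is a perfect square, so there is a single (double) tangent line v = 0, i.e. y = 0. Restricting the cubic part to that line (v = 0) leaves -2*u**3 ≠ 0, so f is not divisible by v and the branch is v² ≈ 2*u**3 to lowest order — this is a cusp.
Classification: cusp.


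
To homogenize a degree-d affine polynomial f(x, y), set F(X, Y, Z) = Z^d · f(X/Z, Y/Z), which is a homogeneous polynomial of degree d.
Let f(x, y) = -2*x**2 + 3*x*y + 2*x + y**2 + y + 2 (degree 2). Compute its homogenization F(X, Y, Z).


F(X, Y, Z) = -2*X**2 + 3*X*Y + 2*X*Z + Y**2 + Y*Z + 2*Z**2

deg(f) = 2.
Substitute x = X/Z, y = Y/Z into f, then multiply by Z^2.
  monomial -2·x^2·y^0 ↦ -2·X^2·Y^0·Z^0.
  monomial 3·x^1·y^1 ↦ 3·X^1·Y^1·Z^0.
  monomial 2·x^1·y^0 ↦ 2·X^1·Y^0·Z^1.
  monomial 1·x^0·y^2 ↦ 1·X^0·Y^2·Z^0.
  monomial 1·x^0·y^1 ↦ 1·X^0·Y^1·Z^1.
  monomial 2·x^0·y^0 ↦ 2·X^0·Y^0·Z^2.
Collecting: F(X, Y, Z) = -2*X**2 + 3*X*Y + 2*X*Z + Y**2 + Y*Z + 2*Z**2.


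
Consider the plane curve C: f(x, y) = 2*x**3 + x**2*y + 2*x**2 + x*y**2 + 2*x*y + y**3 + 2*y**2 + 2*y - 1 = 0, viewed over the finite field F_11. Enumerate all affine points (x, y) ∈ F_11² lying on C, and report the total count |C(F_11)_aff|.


Affine F_11-points: {(1, 2), (1, 7), (1, 10), (2, 9), (6, 5), (7, 1), (7, 2), (7, 10), (8, 5), (8, 8), (8, 10), (10, 5), (10, 8)}; count = 13.

For each of the 121 pairs (x, y) ∈ F_11², evaluate f(x, y) mod 11. Record the zeros.
  x = 0: [0↦10, 1↦4, 2↦8, 3↦6, 4↦4, 5↦8, 6↦2, 7↦3, 8↦6, 9↦6, 10↦9]  zeros at y ∈ ∅
  x = 1: [0↦3, 1↦1, 2↦0, 3↦6, 4↦3, 5↦8, 6↦5, 7↦0, 8↦10, 9↦8, 10↦0]  zeros at y ∈ {2, 7, 10}
  x = 2: [0↦1, 1↦5, 2↦1, 3↦6, 4↦4, 5↦1, 6↦3, 7↦5, 8↦2, 9↦0, 10↦5]  zeros at y ∈ {9}
  x = 3: [0↦5, 1↦6, 2↦1, 3↦7, 4↦8, 5↦10, 6↦8, 7↦8, 8↦5, 9↦5, 10↦3]  zeros at y ∈ ∅
  x = 4: [0↦5, 1↦5, 2↦1, 3↦10, 4↦5, 5↦3, 6↦10, 7↦10, 8↦9, 9↦2, 10↦6]  zeros at y ∈ ∅
  x = 5: [0↦2, 1↦3, 2↦2, 3↦5, 4↦7, 5↦3, 6↦10, 7↦1, 8↦4, 9↦3, 10↦4]  zeros at y ∈ ∅
  x = 6: [0↦8, 1↦1, 2↦5, 3↦4, 4↦4, 5↦0, 6↦9, 7↦4, 8↦2, 9↦9, 10↦9]  zeros at y ∈ {5}
  x = 7: [0↦2, 1↦0, 2↦0, 3↦8, 4↦8, 5↦6, 6↦8, 7↦9, 8↦4, 9↦10, 10↦0]  zeros at y ∈ {1, 2, 10}
  x = 8: [0↦7, 1↦1, 2↦10, 3↦7, 4↦9, 5↦0, 6↦8, 7↦6, 8↦0, 9↦7, 10↦0]  zeros at y ∈ {5, 8, 10}
  x = 9: [0↦2, 1↦5, 2↦3, 3↦2, 4↦8, 5↦5, 6↦10, 7↦7, 8↦2, 9↦1, 10↦10]  zeros at y ∈ ∅
  x = 10: [0↦10, 1↦2, 2↦2, 3↦5, 4↦6, 5↦0, 6↦4, 7↦2, 8↦0, 9↦4, 10↦9]  zeros at y ∈ {5, 8}
Collecting zeros: affine points = {(1, 2), (1, 7), (1, 10), (2, 9), (6, 5), (7, 1), (7, 2), (7, 10), (8, 5), (8, 8), (8, 10), (10, 5), (10, 8)}.
Total count |C(F_11)_aff| = 13.


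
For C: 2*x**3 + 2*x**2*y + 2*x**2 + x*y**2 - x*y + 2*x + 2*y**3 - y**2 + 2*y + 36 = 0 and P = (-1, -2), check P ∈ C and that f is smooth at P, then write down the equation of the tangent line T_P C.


Tangent line at P: 18*x + 37*y + 92 = 0.

Step 1: f(-1, -2) = 0, so P lies on C.
Step 2: partial derivatives
  f_x(x, y) = 6*x**2 + 4*x*y + 4*x + y**2 - y + 2, f_y(x, y) = 2*x**2 + 2*x*y - x + 6*y**2 - 2*y + 2.
  f_x(P) = 18, f_y(P) = 37 (gradient nonzero, so P is smooth).
Step 3: tangent line at P: 18·(x − -1) + 37·(y − -2) = 0.
Expanding: 18*x + 37*y + 92 = 0.


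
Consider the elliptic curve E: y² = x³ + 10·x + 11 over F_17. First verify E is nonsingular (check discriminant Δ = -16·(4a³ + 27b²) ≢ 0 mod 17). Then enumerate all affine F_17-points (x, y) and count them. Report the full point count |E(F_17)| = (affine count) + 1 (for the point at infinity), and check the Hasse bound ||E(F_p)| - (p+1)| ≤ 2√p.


Affine points = {(3, 0), (4, 8), (4, 9), (5, 4), (5, 13), (6, 7), (6, 10), (7, 4), (7, 13), (8, 5), (8, 12), (13, 3), (13, 14), (15, 0), (16, 0)}; affine count = 15; |E(F_17)| = 16.

Discriminant check: Δ ∝ 4a³ + 27b² = 4·10³ + 27·11² = 4·1000 + 27·121 ≡ 8 (mod 17). Nonzero ⇒ E is nonsingular.
For each x ∈ F_17, compute rhs = x³ + 10·x + 11 mod 17, then count y ∈ F_17 with y² ≡ rhs.
  x = 0: rhs = 11, matching y values: none (0 points).
  x = 1: rhs = 5, matching y values: none (0 points).
  x = 2: rhs = 5, matching y values: none (0 points).
  x = 3: rhs = 0, matching y values: 0 (1 points).
  x = 4: rhs = 13, matching y values: 8, 9 (2 points).
  x = 5: rhs = 16, matching y values: 4, 13 (2 points).
  x = 6: rhs = 15, matching y values: 7, 10 (2 points).
  x = 7: rhs = 16, matching y values: 4, 13 (2 points).
  x = 8: rhs = 8, matching y values: 5, 12 (2 points).
  x = 9: rhs = 14, matching y values: none (0 points).
  x = 10: rhs = 6, matching y values: none (0 points).
  x = 11: rhs = 7, matching y values: none (0 points).
  x = 12: rhs = 6, matching y values: none (0 points).
  x = 13: rhs = 9, matching y values: 3, 14 (2 points).
  x = 14: rhs = 5, matching y values: none (0 points).
  x = 15: rhs = 0, matching y values: 0 (1 points).
  x = 16: rhs = 0, matching y values: 0 (1 points).
Total affine count: 15.
Full point count |E(F_17)| = 15 + 1 = 16.
Hasse bound: |16 − (17+1)| = |-2| = 2 ≤ 2√17 ≈ 8.2462 ✓.


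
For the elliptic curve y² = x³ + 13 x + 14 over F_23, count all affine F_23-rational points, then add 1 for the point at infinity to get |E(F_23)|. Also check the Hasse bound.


Affine points = {(2, 5), (2, 18), (6, 3), (6, 20), (8, 3), (8, 20), (9, 3), (9, 20), (11, 4), (11, 19), (12, 9), (12, 14), (18, 10), (18, 13), (19, 6), (19, 17), (21, 7), (21, 16), (22, 0)}; affine count = 19; |E(F_23)| = 20.

Discriminant check: Δ ∝ 4a³ + 27b² = 4·13³ + 27·14² = 4·2197 + 27·196 ≡ 4 (mod 23). Nonzero ⇒ E is nonsingular.
For each x ∈ F_23, compute rhs = x³ + 13·x + 14 mod 23, then count y ∈ F_23 with y² ≡ rhs.
  x = 0: rhs = 14, matching y values: none (0 points).
  x = 1: rhs = 5, matching y values: none (0 points).
  x = 2: rhs = 2, matching y values: 5, 18 (2 points).
  x = 3: rhs = 11, matching y values: none (0 points).
  x = 4: rhs = 15, matching y values: none (0 points).
  x = 5: rhs = 20, matching y values: none (0 points).
  x = 6: rhs = 9, matching y values: 3, 20 (2 points).
  x = 7: rhs = 11, matching y values: none (0 points).
  x = 8: rhs = 9, matching y values: 3, 20 (2 points).
  x = 9: rhs = 9, matching y values: 3, 20 (2 points).
  x = 10: rhs = 17, matching y values: none (0 points).
  x = 11: rhs = 16, matching y values: 4, 19 (2 points).
  x = 12: rhs = 12, matching y values: 9, 14 (2 points).
  x = 13: rhs = 11, matching y values: none (0 points).
  x = 14: rhs = 19, matching y values: none (0 points).
  x = 15: rhs = 19, matching y values: none (0 points).
  x = 16: rhs = 17, matching y values: none (0 points).
  x = 17: rhs = 19, matching y values: none (0 points).
  x = 18: rhs = 8, matching y values: 10, 13 (2 points).
  x = 19: rhs = 13, matching y values: 6, 17 (2 points).
  x = 20: rhs = 17, matching y values: none (0 points).
  x = 21: rhs = 3, matching y values: 7, 16 (2 points).
  x = 22: rhs = 0, matching y values: 0 (1 points).
Total affine count: 19.
Full point count |E(F_23)| = 19 + 1 = 20.
Hasse bound: |20 − (23+1)| = |-4| = 4 ≤ 2√23 ≈ 9.5917 ✓.


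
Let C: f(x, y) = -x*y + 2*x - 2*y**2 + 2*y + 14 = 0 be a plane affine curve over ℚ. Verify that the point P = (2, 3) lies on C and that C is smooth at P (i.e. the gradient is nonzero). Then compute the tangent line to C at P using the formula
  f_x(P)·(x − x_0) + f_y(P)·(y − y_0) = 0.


Tangent line at P: -x - 12*y + 38 = 0.

Step 1: f(2, 3) = 0, so P lies on C.
Step 2: partial derivatives
  f_x(x, y) = 2 - y, f_y(x, y) = -x - 4*y + 2.
  f_x(P) = -1, f_y(P) = -12 (gradient nonzero, so P is smooth).
Step 3: tangent line at P: -1·(x − 2) + -12·(y − 3) = 0.
Expanding: -x - 12*y + 38 = 0.


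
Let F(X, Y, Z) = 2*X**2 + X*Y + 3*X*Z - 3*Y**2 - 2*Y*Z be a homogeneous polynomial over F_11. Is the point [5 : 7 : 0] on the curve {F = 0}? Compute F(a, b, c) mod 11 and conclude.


F(5,7,0) ≡ 4 (mod 11); P is NOT on the curve.

Evaluate F(5, 7, 0) term-by-term (mod 11).
  2*X**2 ↦ 2·25·1·1 = 50
  X*Y ↦ 1·5·7·1 = 35
  3*X*Z ↦ 3·5·1·0 = 0
  -3*Y**2 ↦ -3·1·49·1 = -147
  -2*Y*Z ↦ -2·1·7·0 = 0
Sum: F(5, 7, 0) = (50) + (35) + (0) + (-147) + (0) = -62.
Reducing mod 11: -62 ≡ 4 (mod 11).
Since F(a, b, c) ≡ 4 ≠ 0 (mod 11), P does NOT lie on the curve.


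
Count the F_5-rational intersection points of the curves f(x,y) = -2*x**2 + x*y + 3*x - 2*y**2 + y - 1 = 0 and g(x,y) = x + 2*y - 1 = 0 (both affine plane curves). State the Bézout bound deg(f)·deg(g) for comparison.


Common zeros: {(1, 0), (2, 2)}; count = 2; Bézout bound = 2.

deg(f) = 2, deg(g) = 1, so Bézout bound = 2.
Scan x ∈ F_5. For each x, list the y ∈ F_5 with f(x, y) ≡ 0 and those with g(x, y) ≡ 0 (mod 5); the common zeros in that column are the intersection.
  x = 0: f ≡ 0 at y ∈ ∅; g ≡ 0 at y ∈ {3}; common: ∅.
  x = 1: f ≡ 0 at y ∈ {0, 1}; g ≡ 0 at y ∈ {0}; common: {0}.
  x = 2: f ≡ 0 at y ∈ {2}; g ≡ 0 at y ∈ {2}; common: {2}.
  x = 3: f ≡ 0 at y ∈ {0, 2}; g ≡ 0 at y ∈ {4}; common: ∅.
  x = 4: f ≡ 0 at y ∈ ∅; g ≡ 0 at y ∈ {1}; common: ∅.
Collecting: common zeros = {(1, 0), (2, 2)}, so the count is 2.
Comparison with the Bézout bound: 2 ≤ 2 = deg(f)·deg(g), as expected for curves with no common component (the bound is attained).


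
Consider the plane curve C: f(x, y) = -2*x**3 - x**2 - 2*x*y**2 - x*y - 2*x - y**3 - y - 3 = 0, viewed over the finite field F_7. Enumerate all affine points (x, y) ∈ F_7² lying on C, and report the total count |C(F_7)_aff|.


Affine F_7-points: {(0, 5), (1, 2), (1, 4), (1, 6), (2, 1), (3, 2), (5, 5), (6, 0), (6, 2)}; count = 9.

For each of the 49 pairs (x, y) ∈ F_7², evaluate f(x, y) mod 7. Record the zeros.
  x = 0: [0↦4, 1↦2, 2↦1, 3↦2, 4↦6, 5↦0, 6↦6]  zeros at y ∈ {5}
  x = 1: [0↦6, 1↦1, 2↦0, 3↦4, 4↦0, 5↦3, 6↦0]  zeros at y ∈ {2, 4, 6}
  x = 2: [0↦1, 1↦0, 2↦6, 3↦6, 4↦1, 5↦6, 6↦1]  zeros at y ∈ {1}
  x = 3: [0↦5, 1↦1, 2↦0, 3↦3, 4↦4, 5↦4, 6↦4]  zeros at y ∈ {2}
  x = 4: [0↦6, 1↦6, 2↦5, 3↦4, 4↦4, 5↦6, 6↦4]  zeros at y ∈ ∅
  x = 5: [0↦6, 1↦3, 2↦2, 3↦4, 4↦3, 5↦0, 6↦3]  zeros at y ∈ {5}
  x = 6: [0↦0, 1↦1, 2↦0, 3↦5, 4↦3, 5↦2, 6↦3]  zeros at y ∈ {0, 2}
Collecting zeros: affine points = {(0, 5), (1, 2), (1, 4), (1, 6), (2, 1), (3, 2), (5, 5), (6, 0), (6, 2)}.
Total count |C(F_7)_aff| = 9.


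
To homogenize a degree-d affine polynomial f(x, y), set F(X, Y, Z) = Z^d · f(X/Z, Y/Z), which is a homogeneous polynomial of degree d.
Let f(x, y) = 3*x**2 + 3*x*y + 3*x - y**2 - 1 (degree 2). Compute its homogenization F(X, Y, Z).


F(X, Y, Z) = 3*X**2 + 3*X*Y + 3*X*Z - Y**2 - Z**2

deg(f) = 2.
Substitute x = X/Z, y = Y/Z into f, then multiply by Z^2.
  monomial 3·x^2·y^0 ↦ 3·X^2·Y^0·Z^0.
  monomial 3·x^1·y^1 ↦ 3·X^1·Y^1·Z^0.
  monomial 3·x^1·y^0 ↦ 3·X^1·Y^0·Z^1.
  monomial -1·x^0·y^2 ↦ -1·X^0·Y^2·Z^0.
  monomial -1·x^0·y^0 ↦ -1·X^0·Y^0·Z^2.
Collecting: F(X, Y, Z) = 3*X**2 + 3*X*Y + 3*X*Z - Y**2 - Z**2.


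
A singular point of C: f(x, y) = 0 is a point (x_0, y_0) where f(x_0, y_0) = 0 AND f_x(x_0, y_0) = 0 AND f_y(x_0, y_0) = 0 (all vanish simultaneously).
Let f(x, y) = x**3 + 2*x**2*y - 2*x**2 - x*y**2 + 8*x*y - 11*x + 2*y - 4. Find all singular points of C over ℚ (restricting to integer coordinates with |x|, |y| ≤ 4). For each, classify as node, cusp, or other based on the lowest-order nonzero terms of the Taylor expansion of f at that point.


Singular points: {(-1, 2)}; classification: node.

Compute partial derivatives:
  f_x = 3*x**2 + 4*x*y - 4*x - y**2 + 8*y - 11.
  f_y = 2*x**2 - 2*x*y + 8*x + 2.
Scan x_0 ∈ {−4, ..., 4}. For each x_0, f_y(x_0, y) is a polynomial in y; find its integer roots y ∈ {−4, ..., 4}, then test f_x and f at those candidates.
  x = -4: f_y(-4, y) = 8*y + 2; no integer root y with |y| ≤ 4.
  x = -3: f_y(-3, y) = 6*y - 4; no integer root y with |y| ≤ 4.
  x = -2: f_y(-2, y) = 4*y - 6; no integer root y with |y| ≤ 4.
  x = -1: f_y(-1, y) = 2*y - 4; vanishes at y ∈ {2}. (-1, 2): f_x = 0, f = 0 — SINGULAR.
  x = 0: f_y(0, y) = 2; no integer root y with |y| ≤ 4.
  x = 1: f_y(1, y) = 12 - 2*y; no integer root y with |y| ≤ 4.
  x = 2: f_y(2, y) = 26 - 4*y; no integer root y with |y| ≤ 4.
  x = 3: f_y(3, y) = 44 - 6*y; no integer root y with |y| ≤ 4.
  x = 4: f_y(4, y) = 66 - 8*y; no integer root y with |y| ≤ 4.
Only singular point on the grid: (-1, 2).
Classify: substitute x = -1 + u, y = 2 + v and expand: f = u**3 + 2*u**2*v - u**2 - u*v**2 + v**2.
No constant or linear terms (consistent with a singular point). Quadratic part: -u**2 + v**2. Cubic part: u**3 + 2*u**2*v - u*v**2.
The quadratic part v**2 - u**2 = (v − u)(v + u) splits into two distinct linear factors, so there are two distinct tangent lines y − 2 = ±(x − -1) — this is a node (ordinary double point).
Classification: node.


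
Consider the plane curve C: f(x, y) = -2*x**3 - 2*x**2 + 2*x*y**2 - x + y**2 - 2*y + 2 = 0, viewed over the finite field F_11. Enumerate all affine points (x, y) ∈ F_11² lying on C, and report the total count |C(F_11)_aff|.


Affine F_11-points: {(2, 9), (5, 8), (6, 4), (6, 8), (7, 3), (9, 4), (9, 10), (10, 1), (10, 8)}; count = 9.

For each of the 121 pairs (x, y) ∈ F_11², evaluate f(x, y) mod 11. Record the zeros.
  x = 0: [0↦2, 1↦1, 2↦2, 3↦5, 4↦10, 5↦6, 6↦4, 7↦4, 8↦6, 9↦10, 10↦5]  zeros at y ∈ ∅
  x = 1: [0↦8, 1↦9, 2↦5, 3↦7, 4↦4, 5↦7, 6↦5, 7↦9, 8↦8, 9↦2, 10↦2]  zeros at y ∈ ∅
  x = 2: [0↦9, 1↦1, 2↦3, 3↦4, 4↦4, 5↦3, 6↦1, 7↦9, 8↦5, 9↦0, 10↦5]  zeros at y ∈ {9}
  x = 3: [0↦4, 1↦9, 2↦6, 3↦6, 4↦9, 5↦4, 6↦2, 7↦3, 8↦7, 9↦3, 10↦2]  zeros at y ∈ ∅
  x = 4: [0↦3, 1↦10, 2↦2, 3↦1, 4↦7, 5↦9, 6↦7, 7↦1, 8↦2, 9↦10, 10↦3]  zeros at y ∈ ∅
  x = 5: [0↦5, 1↦3, 2↦1, 3↦10, 4↦8, 5↦6, 6↦4, 7↦2, 8↦0, 9↦9, 10↦7]  zeros at y ∈ {8}
  x = 6: [0↦9, 1↦9, 2↦2, 3↦10, 4↦0, 5↦5, 6↦3, 7↦5, 8↦0, 9↦10, 10↦2]  zeros at y ∈ {4, 8}
  x = 7: [0↦3, 1↦5, 2↦4, 3↦0, 4↦4, 5↦5, 6↦3, 7↦9, 8↦1, 9↦1, 10↦9]  zeros at y ∈ {3}
  x = 8: [0↦8, 1↦1, 2↦6, 3↦1, 4↦8, 5↦5, 6↦3, 7↦2, 8↦2, 9↦3, 10↦5]  zeros at y ∈ ∅
  x = 9: [0↦1, 1↦7, 2↦7, 3↦1, 4↦0, 5↦4, 6↦2, 7↦5, 8↦2, 9↦4, 10↦0]  zeros at y ∈ {4, 10}
  x = 10: [0↦3, 1↦0, 2↦6, 3↦10, 4↦1, 5↦1, 6↦10, 7↦6, 8↦0, 9↦3, 10↦4]  zeros at y ∈ {1, 8}
Collecting zeros: affine points = {(2, 9), (5, 8), (6, 4), (6, 8), (7, 3), (9, 4), (9, 10), (10, 1), (10, 8)}.
Total count |C(F_11)_aff| = 9.


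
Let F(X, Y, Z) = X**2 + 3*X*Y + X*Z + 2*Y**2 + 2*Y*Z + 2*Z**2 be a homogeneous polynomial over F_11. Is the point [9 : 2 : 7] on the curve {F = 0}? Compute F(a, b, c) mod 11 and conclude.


F(9,2,7) ≡ 2 (mod 11); P is NOT on the curve.

Evaluate F(9, 2, 7) term-by-term (mod 11).
  X**2 ↦ 1·81·1·1 = 81
  3*X*Y ↦ 3·9·2·1 = 54
  X*Z ↦ 1·9·1·7 = 63
  2*Y**2 ↦ 2·1·4·1 = 8
  2*Y*Z ↦ 2·1·2·7 = 28
  2*Z**2 ↦ 2·1·1·49 = 98
Sum: F(9, 2, 7) = (81) + (54) + (63) + (8) + (28) + (98) = 332.
Reducing mod 11: 332 ≡ 2 (mod 11).
Since F(a, b, c) ≡ 2 ≠ 0 (mod 11), P does NOT lie on the curve.
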